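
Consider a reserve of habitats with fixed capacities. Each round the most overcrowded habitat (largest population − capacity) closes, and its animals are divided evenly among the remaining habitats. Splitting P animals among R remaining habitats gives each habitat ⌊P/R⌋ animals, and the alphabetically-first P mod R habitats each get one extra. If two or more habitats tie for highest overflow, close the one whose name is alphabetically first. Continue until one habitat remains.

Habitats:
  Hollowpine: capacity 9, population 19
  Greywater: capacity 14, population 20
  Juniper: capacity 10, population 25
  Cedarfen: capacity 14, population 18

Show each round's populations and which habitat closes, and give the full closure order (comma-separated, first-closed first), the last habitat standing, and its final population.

Round 1: Cedarfen=18 Greywater=20 Hollowpine=19 Juniper=25 → close Juniper (overflow 15)
  25÷3 = 8 each, +1 to first 1
Round 2: Cedarfen=27 Greywater=28 Hollowpine=27 → close Hollowpine (overflow 18)
  27÷2 = 13 each, +1 to first 1
Round 3: Cedarfen=41 Greywater=41 → close Cedarfen (overflow 27)
  41÷1 = 41 each, +1 to first 0

Closure order: Juniper, Hollowpine, Cedarfen
Last habitat: Greywater with 82 animals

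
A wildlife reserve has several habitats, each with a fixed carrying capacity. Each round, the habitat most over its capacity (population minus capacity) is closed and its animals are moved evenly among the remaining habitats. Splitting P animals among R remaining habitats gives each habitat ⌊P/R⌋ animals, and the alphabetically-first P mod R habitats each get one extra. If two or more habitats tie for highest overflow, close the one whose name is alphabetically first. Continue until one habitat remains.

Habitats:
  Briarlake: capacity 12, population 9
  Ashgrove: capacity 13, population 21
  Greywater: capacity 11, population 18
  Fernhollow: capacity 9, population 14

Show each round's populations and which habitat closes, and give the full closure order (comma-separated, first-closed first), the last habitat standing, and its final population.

Round 1: Ashgrove=21 Briarlake=9 Fernhollow=14 Greywater=18 → close Ashgrove (overflow 8)
  21÷3 = 7 each, +1 to first 0
Round 2: Briarlake=16 Fernhollow=21 Greywater=25 → close Greywater (overflow 14)
  25÷2 = 12 each, +1 to first 1
Round 3: Briarlake=29 Fernhollow=33 → close Fernhollow (overflow 24)
  33÷1 = 33 each, +1 to first 0

Closure order: Ashgrove, Greywater, Fernhollow
Last habitat: Briarlake with 62 animals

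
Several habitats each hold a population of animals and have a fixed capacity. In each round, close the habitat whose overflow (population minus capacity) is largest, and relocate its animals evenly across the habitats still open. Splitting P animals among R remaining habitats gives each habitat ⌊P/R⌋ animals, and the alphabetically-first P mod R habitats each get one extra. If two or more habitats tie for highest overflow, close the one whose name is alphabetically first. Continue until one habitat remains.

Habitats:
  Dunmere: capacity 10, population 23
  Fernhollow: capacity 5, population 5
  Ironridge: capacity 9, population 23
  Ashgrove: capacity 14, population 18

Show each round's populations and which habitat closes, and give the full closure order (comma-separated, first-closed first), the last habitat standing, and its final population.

Closure order: Ironridge, Dunmere, Ashgrove
Last habitat: Fernhollow with 69 animals

Round 1: Ashgrove=18 Dunmere=23 Fernhollow=5 Ironridge=23 → close Ironridge (overflow 14)
  23÷3 = 7 each, +1 to first 2
Round 2: Ashgrove=26 Dunmere=31 Fernhollow=12 → close Dunmere (overflow 21)
  31÷2 = 15 each, +1 to first 1
Round 3: Ashgrove=42 Fernhollow=27 → close Ashgrove (overflow 28)
  42÷1 = 42 each, +1 to first 0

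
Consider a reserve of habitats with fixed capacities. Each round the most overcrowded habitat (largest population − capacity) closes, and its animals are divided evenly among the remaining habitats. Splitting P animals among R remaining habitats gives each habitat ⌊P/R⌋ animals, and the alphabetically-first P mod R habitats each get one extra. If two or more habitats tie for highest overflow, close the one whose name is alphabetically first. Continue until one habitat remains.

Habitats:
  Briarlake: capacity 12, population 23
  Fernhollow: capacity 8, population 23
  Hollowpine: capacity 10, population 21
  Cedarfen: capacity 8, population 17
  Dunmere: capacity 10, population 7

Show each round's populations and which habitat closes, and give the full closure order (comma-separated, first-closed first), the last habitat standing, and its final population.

Closure order: Fernhollow, Briarlake, Cedarfen, Hollowpine
Last habitat: Dunmere with 91 animals

Round 1: Briarlake=23 Cedarfen=17 Dunmere=7 Fernhollow=23 Hollowpine=21 → close Fernhollow (overflow 15)
  23÷4 = 5 each, +1 to first 3
Round 2: Briarlake=29 Cedarfen=23 Dunmere=13 Hollowpine=26 → close Briarlake (overflow 17)
  29÷3 = 9 each, +1 to first 2
Round 3: Cedarfen=33 Dunmere=23 Hollowpine=35 → close Cedarfen (overflow 25)
  33÷2 = 16 each, +1 to first 1
Round 4: Dunmere=40 Hollowpine=51 → close Hollowpine (overflow 41)
  51÷1 = 51 each, +1 to first 0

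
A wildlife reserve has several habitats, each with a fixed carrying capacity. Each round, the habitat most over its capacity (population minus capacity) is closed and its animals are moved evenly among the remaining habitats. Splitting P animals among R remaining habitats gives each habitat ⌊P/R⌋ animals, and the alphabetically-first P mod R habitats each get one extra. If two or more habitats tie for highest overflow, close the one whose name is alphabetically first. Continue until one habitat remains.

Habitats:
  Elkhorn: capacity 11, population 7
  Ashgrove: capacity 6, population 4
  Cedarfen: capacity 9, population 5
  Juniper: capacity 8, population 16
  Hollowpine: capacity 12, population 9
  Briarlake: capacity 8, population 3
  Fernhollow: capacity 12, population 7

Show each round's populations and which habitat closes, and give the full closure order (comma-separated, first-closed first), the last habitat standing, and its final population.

Round 1: Ashgrove=4 Briarlake=3 Cedarfen=5 Elkhorn=7 Fernhollow=7 Hollowpine=9 Juniper=16 → close Juniper (overflow 8)
  16÷6 = 2 each, +1 to first 4
Round 2: Ashgrove=7 Briarlake=6 Cedarfen=8 Elkhorn=10 Fernhollow=9 Hollowpine=11 → close Ashgrove (overflow 1)
  7÷5 = 1 each, +1 to first 2
Round 3: Briarlake=8 Cedarfen=10 Elkhorn=11 Fernhollow=10 Hollowpine=12 → close Cedarfen (overflow 1)
  10÷4 = 2 each, +1 to first 2
Round 4: Briarlake=11 Elkhorn=14 Fernhollow=12 Hollowpine=14 → close Briarlake (overflow 3)
  11÷3 = 3 each, +1 to first 2
Round 5: Elkhorn=18 Fernhollow=16 Hollowpine=17 → close Elkhorn (overflow 7)
  18÷2 = 9 each, +1 to first 0
Round 6: Fernhollow=25 Hollowpine=26 → close Hollowpine (overflow 14)
  26÷1 = 26 each, +1 to first 0

Closure order: Juniper, Ashgrove, Cedarfen, Briarlake, Elkhorn, Hollowpine
Last habitat: Fernhollow with 51 animals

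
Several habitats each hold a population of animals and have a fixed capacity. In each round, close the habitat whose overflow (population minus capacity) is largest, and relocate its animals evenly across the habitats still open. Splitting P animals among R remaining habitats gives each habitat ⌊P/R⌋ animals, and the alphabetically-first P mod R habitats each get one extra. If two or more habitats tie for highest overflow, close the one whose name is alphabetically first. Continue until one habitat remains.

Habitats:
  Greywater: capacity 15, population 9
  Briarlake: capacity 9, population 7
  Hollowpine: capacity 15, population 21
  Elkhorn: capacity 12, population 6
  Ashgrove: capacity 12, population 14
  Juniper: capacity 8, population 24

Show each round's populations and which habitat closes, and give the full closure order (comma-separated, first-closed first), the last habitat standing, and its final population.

Closure order: Juniper, Hollowpine, Ashgrove, Briarlake, Elkhorn
Last habitat: Greywater with 81 animals

Round 1: Ashgrove=14 Briarlake=7 Elkhorn=6 Greywater=9 Hollowpine=21 Juniper=24 → close Juniper (overflow 16)
  24÷5 = 4 each, +1 to first 4
Round 2: Ashgrove=19 Briarlake=12 Elkhorn=11 Greywater=14 Hollowpine=25 → close Hollowpine (overflow 10)
  25÷4 = 6 each, +1 to first 1
Round 3: Ashgrove=26 Briarlake=18 Elkhorn=17 Greywater=20 → close Ashgrove (overflow 14)
  26÷3 = 8 each, +1 to first 2
Round 4: Briarlake=27 Elkhorn=26 Greywater=28 → close Briarlake (overflow 18)
  27÷2 = 13 each, +1 to first 1
Round 5: Elkhorn=40 Greywater=41 → close Elkhorn (overflow 28)
  40÷1 = 40 each, +1 to first 0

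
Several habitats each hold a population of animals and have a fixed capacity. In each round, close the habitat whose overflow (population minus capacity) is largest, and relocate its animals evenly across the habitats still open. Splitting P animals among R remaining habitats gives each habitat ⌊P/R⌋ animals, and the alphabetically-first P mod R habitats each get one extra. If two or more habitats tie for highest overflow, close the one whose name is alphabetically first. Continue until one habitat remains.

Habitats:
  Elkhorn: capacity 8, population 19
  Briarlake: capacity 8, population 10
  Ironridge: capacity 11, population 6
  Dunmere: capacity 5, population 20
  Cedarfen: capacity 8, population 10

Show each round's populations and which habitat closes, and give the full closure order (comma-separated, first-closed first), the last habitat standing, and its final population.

Closure order: Dunmere, Elkhorn, Briarlake, Cedarfen
Last habitat: Ironridge with 65 animals

Round 1: Briarlake=10 Cedarfen=10 Dunmere=20 Elkhorn=19 Ironridge=6 → close Dunmere (overflow 15)
  20÷4 = 5 each, +1 to first 0
Round 2: Briarlake=15 Cedarfen=15 Elkhorn=24 Ironridge=11 → close Elkhorn (overflow 16)
  24÷3 = 8 each, +1 to first 0
Round 3: Briarlake=23 Cedarfen=23 Ironridge=19 → close Briarlake (overflow 15)
  23÷2 = 11 each, +1 to first 1
Round 4: Cedarfen=35 Ironridge=30 → close Cedarfen (overflow 27)
  35÷1 = 35 each, +1 to first 0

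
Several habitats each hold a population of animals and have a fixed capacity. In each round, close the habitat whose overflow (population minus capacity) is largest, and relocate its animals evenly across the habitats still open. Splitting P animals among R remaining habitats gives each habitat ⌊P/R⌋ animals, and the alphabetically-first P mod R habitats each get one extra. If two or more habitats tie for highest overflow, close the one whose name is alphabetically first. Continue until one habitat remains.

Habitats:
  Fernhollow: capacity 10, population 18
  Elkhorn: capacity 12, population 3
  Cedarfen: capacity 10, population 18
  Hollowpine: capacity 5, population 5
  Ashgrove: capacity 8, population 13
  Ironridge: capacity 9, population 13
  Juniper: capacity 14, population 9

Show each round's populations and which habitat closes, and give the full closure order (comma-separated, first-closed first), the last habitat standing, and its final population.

Closure order: Cedarfen, Fernhollow, Ashgrove, Ironridge, Hollowpine, Juniper
Last habitat: Elkhorn with 79 animals

Round 1: Ashgrove=13 Cedarfen=18 Elkhorn=3 Fernhollow=18 Hollowpine=5 Ironridge=13 Juniper=9 → close Cedarfen (overflow 8)
  18÷6 = 3 each, +1 to first 0
Round 2: Ashgrove=16 Elkhorn=6 Fernhollow=21 Hollowpine=8 Ironridge=16 Juniper=12 → close Fernhollow (overflow 11)
  21÷5 = 4 each, +1 to first 1
Round 3: Ashgrove=21 Elkhorn=10 Hollowpine=12 Ironridge=20 Juniper=16 → close Ashgrove (overflow 13)
  21÷4 = 5 each, +1 to first 1
Round 4: Elkhorn=16 Hollowpine=17 Ironridge=25 Juniper=21 → close Ironridge (overflow 16)
  25÷3 = 8 each, +1 to first 1
Round 5: Elkhorn=25 Hollowpine=25 Juniper=29 → close Hollowpine (overflow 20)
  25÷2 = 12 each, +1 to first 1
Round 6: Elkhorn=38 Juniper=41 → close Juniper (overflow 27)
  41÷1 = 41 each, +1 to first 0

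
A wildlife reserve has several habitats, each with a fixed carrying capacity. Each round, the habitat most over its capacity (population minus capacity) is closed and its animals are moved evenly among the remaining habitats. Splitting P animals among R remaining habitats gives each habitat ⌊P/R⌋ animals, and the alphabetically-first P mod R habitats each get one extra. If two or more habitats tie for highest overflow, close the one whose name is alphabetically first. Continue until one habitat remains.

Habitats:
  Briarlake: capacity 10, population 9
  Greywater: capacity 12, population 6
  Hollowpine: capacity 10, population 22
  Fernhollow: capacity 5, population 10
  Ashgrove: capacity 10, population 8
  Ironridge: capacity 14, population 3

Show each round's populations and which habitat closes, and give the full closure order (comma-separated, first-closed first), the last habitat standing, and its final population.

Closure order: Hollowpine, Fernhollow, Briarlake, Ashgrove, Greywater
Last habitat: Ironridge with 58 animals

Round 1: Ashgrove=8 Briarlake=9 Fernhollow=10 Greywater=6 Hollowpine=22 Ironridge=3 → close Hollowpine (overflow 12)
  22÷5 = 4 each, +1 to first 2
Round 2: Ashgrove=13 Briarlake=14 Fernhollow=14 Greywater=10 Ironridge=7 → close Fernhollow (overflow 9)
  14÷4 = 3 each, +1 to first 2
Round 3: Ashgrove=17 Briarlake=18 Greywater=13 Ironridge=10 → close Briarlake (overflow 8)
  18÷3 = 6 each, +1 to first 0
Round 4: Ashgrove=23 Greywater=19 Ironridge=16 → close Ashgrove (overflow 13)
  23÷2 = 11 each, +1 to first 1
Round 5: Greywater=31 Ironridge=27 → close Greywater (overflow 19)
  31÷1 = 31 each, +1 to first 0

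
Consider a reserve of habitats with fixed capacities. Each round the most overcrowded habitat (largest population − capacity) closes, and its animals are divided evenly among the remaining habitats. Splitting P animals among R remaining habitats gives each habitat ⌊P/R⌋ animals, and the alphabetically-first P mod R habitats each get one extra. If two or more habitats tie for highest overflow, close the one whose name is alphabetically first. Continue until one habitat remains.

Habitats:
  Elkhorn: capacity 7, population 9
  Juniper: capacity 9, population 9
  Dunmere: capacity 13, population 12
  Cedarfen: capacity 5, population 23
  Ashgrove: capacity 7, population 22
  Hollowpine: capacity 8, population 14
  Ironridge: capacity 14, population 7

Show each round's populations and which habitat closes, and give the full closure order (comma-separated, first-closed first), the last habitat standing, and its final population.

Closure order: Cedarfen, Ashgrove, Hollowpine, Elkhorn, Dunmere, Juniper
Last habitat: Ironridge with 96 animals

Round 1: Ashgrove=22 Cedarfen=23 Dunmere=12 Elkhorn=9 Hollowpine=14 Ironridge=7 Juniper=9 → close Cedarfen (overflow 18)
  23÷6 = 3 each, +1 to first 5
Round 2: Ashgrove=26 Dunmere=16 Elkhorn=13 Hollowpine=18 Ironridge=11 Juniper=12 → close Ashgrove (overflow 19)
  26÷5 = 5 each, +1 to first 1
Round 3: Dunmere=22 Elkhorn=18 Hollowpine=23 Ironridge=16 Juniper=17 → close Hollowpine (overflow 15)
  23÷4 = 5 each, +1 to first 3
Round 4: Dunmere=28 Elkhorn=24 Ironridge=22 Juniper=22 → close Elkhorn (overflow 17)
  24÷3 = 8 each, +1 to first 0
Round 5: Dunmere=36 Ironridge=30 Juniper=30 → close Dunmere (overflow 23)
  36÷2 = 18 each, +1 to first 0
Round 6: Ironridge=48 Juniper=48 → close Juniper (overflow 39)
  48÷1 = 48 each, +1 to first 0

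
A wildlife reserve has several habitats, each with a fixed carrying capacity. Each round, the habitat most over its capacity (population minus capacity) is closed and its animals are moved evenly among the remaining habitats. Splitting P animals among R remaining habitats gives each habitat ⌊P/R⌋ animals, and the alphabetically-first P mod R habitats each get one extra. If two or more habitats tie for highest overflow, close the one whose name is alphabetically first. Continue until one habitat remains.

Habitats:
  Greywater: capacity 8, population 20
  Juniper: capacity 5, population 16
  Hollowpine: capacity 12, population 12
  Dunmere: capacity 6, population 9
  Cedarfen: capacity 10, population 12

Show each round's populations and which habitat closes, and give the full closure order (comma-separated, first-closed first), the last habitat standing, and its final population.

Round 1: Cedarfen=12 Dunmere=9 Greywater=20 Hollowpine=12 Juniper=16 → close Greywater (overflow 12)
  20÷4 = 5 each, +1 to first 0
Round 2: Cedarfen=17 Dunmere=14 Hollowpine=17 Juniper=21 → close Juniper (overflow 16)
  21÷3 = 7 each, +1 to first 0
Round 3: Cedarfen=24 Dunmere=21 Hollowpine=24 → close Dunmere (overflow 15)
  21÷2 = 10 each, +1 to first 1
Round 4: Cedarfen=35 Hollowpine=34 → close Cedarfen (overflow 25)
  35÷1 = 35 each, +1 to first 0

Closure order: Greywater, Juniper, Dunmere, Cedarfen
Last habitat: Hollowpine with 69 animals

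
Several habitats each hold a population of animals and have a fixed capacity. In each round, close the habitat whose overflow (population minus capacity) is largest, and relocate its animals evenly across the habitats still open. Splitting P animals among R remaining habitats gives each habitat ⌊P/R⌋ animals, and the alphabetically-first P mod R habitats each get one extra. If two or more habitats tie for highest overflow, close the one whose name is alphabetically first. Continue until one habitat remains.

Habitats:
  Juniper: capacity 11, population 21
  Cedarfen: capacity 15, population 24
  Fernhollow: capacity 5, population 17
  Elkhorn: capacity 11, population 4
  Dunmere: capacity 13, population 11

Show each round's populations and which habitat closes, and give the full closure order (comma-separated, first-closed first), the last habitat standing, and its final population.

Round 1: Cedarfen=24 Dunmere=11 Elkhorn=4 Fernhollow=17 Juniper=21 → close Fernhollow (overflow 12)
  17÷4 = 4 each, +1 to first 1
Round 2: Cedarfen=29 Dunmere=15 Elkhorn=8 Juniper=25 → close Cedarfen (overflow 14)
  29÷3 = 9 each, +1 to first 2
Round 3: Dunmere=25 Elkhorn=18 Juniper=34 → close Juniper (overflow 23)
  34÷2 = 17 each, +1 to first 0
Round 4: Dunmere=42 Elkhorn=35 → close Dunmere (overflow 29)
  42÷1 = 42 each, +1 to first 0

Closure order: Fernhollow, Cedarfen, Juniper, Dunmere
Last habitat: Elkhorn with 77 animals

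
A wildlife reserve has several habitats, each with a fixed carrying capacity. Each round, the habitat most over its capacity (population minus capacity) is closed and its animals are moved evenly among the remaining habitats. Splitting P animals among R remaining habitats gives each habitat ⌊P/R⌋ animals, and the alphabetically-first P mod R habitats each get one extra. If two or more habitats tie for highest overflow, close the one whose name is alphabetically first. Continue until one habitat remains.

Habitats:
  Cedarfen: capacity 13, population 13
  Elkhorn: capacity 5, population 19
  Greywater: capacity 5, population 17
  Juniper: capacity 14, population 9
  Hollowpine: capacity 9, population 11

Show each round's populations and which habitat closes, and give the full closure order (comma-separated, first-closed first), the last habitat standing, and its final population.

Closure order: Elkhorn, Greywater, Hollowpine, Cedarfen
Last habitat: Juniper with 69 animals

Round 1: Cedarfen=13 Elkhorn=19 Greywater=17 Hollowpine=11 Juniper=9 → close Elkhorn (overflow 14)
  19÷4 = 4 each, +1 to first 3
Round 2: Cedarfen=18 Greywater=22 Hollowpine=16 Juniper=13 → close Greywater (overflow 17)
  22÷3 = 7 each, +1 to first 1
Round 3: Cedarfen=26 Hollowpine=23 Juniper=20 → close Hollowpine (overflow 14)
  23÷2 = 11 each, +1 to first 1
Round 4: Cedarfen=38 Juniper=31 → close Cedarfen (overflow 25)
  38÷1 = 38 each, +1 to first 0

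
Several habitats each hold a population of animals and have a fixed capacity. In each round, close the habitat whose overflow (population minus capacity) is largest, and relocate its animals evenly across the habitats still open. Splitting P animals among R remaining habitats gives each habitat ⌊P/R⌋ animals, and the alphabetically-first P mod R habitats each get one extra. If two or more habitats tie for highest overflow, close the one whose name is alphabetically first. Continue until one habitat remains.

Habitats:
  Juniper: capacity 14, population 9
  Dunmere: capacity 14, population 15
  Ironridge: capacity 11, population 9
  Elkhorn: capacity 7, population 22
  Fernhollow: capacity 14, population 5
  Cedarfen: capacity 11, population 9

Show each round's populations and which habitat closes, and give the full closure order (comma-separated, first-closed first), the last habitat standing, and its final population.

Closure order: Elkhorn, Dunmere, Cedarfen, Ironridge, Juniper
Last habitat: Fernhollow with 69 animals

Round 1: Cedarfen=9 Dunmere=15 Elkhorn=22 Fernhollow=5 Ironridge=9 Juniper=9 → close Elkhorn (overflow 15)
  22÷5 = 4 each, +1 to first 2
Round 2: Cedarfen=14 Dunmere=20 Fernhollow=9 Ironridge=13 Juniper=13 → close Dunmere (overflow 6)
  20÷4 = 5 each, +1 to first 0
Round 3: Cedarfen=19 Fernhollow=14 Ironridge=18 Juniper=18 → close Cedarfen (overflow 8)
  19÷3 = 6 each, +1 to first 1
Round 4: Fernhollow=21 Ironridge=24 Juniper=24 → close Ironridge (overflow 13)
  24÷2 = 12 each, +1 to first 0
Round 5: Fernhollow=33 Juniper=36 → close Juniper (overflow 22)
  36÷1 = 36 each, +1 to first 0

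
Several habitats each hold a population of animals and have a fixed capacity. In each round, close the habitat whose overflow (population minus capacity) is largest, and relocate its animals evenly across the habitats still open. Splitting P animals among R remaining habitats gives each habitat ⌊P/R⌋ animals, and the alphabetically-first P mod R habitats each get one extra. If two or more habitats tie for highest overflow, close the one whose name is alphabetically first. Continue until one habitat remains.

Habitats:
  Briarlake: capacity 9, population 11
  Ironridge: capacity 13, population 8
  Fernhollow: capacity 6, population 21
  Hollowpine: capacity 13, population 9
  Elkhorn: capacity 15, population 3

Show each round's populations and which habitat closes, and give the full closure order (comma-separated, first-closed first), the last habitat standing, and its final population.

Round 1: Briarlake=11 Elkhorn=3 Fernhollow=21 Hollowpine=9 Ironridge=8 → close Fernhollow (overflow 15)
  21÷4 = 5 each, +1 to first 1
Round 2: Briarlake=17 Elkhorn=8 Hollowpine=14 Ironridge=13 → close Briarlake (overflow 8)
  17÷3 = 5 each, +1 to first 2
Round 3: Elkhorn=14 Hollowpine=20 Ironridge=18 → close Hollowpine (overflow 7)
  20÷2 = 10 each, +1 to first 0
Round 4: Elkhorn=24 Ironridge=28 → close Ironridge (overflow 15)
  28÷1 = 28 each, +1 to first 0

Closure order: Fernhollow, Briarlake, Hollowpine, Ironridge
Last habitat: Elkhorn with 52 animals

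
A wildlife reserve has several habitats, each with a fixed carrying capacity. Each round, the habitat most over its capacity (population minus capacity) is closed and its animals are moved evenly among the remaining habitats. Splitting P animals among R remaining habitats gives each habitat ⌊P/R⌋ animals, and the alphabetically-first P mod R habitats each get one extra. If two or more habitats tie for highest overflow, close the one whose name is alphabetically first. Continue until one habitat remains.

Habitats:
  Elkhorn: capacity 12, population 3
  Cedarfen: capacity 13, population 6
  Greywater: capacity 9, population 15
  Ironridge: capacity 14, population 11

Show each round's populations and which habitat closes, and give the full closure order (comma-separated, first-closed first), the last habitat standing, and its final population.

Closure order: Greywater, Ironridge, Cedarfen
Last habitat: Elkhorn with 35 animals

Round 1: Cedarfen=6 Elkhorn=3 Greywater=15 Ironridge=11 → close Greywater (overflow 6)
  15÷3 = 5 each, +1 to first 0
Round 2: Cedarfen=11 Elkhorn=8 Ironridge=16 → close Ironridge (overflow 2)
  16÷2 = 8 each, +1 to first 0
Round 3: Cedarfen=19 Elkhorn=16 → close Cedarfen (overflow 6)
  19÷1 = 19 each, +1 to first 0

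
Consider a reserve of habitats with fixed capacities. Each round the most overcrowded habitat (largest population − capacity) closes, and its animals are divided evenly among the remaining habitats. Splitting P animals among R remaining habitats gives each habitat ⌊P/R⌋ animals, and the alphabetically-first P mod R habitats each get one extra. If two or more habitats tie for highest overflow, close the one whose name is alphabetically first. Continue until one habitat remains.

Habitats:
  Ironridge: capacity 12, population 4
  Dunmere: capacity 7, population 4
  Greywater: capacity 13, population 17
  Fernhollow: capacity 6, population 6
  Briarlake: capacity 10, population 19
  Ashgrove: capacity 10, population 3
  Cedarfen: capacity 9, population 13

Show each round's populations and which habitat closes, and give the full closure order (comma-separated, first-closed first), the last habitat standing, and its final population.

Round 1: Ashgrove=3 Briarlake=19 Cedarfen=13 Dunmere=4 Fernhollow=6 Greywater=17 Ironridge=4 → close Briarlake (overflow 9)
  19÷6 = 3 each, +1 to first 1
Round 2: Ashgrove=7 Cedarfen=16 Dunmere=7 Fernhollow=9 Greywater=20 Ironridge=7 → close Cedarfen (overflow 7)
  16÷5 = 3 each, +1 to first 1
Round 3: Ashgrove=11 Dunmere=10 Fernhollow=12 Greywater=23 Ironridge=10 → close Greywater (overflow 10)
  23÷4 = 5 each, +1 to first 3
Round 4: Ashgrove=17 Dunmere=16 Fernhollow=18 Ironridge=15 → close Fernhollow (overflow 12)
  18÷3 = 6 each, +1 to first 0
Round 5: Ashgrove=23 Dunmere=22 Ironridge=21 → close Dunmere (overflow 15)
  22÷2 = 11 each, +1 to first 0
Round 6: Ashgrove=34 Ironridge=32 → close Ashgrove (overflow 24)
  34÷1 = 34 each, +1 to first 0

Closure order: Briarlake, Cedarfen, Greywater, Fernhollow, Dunmere, Ashgrove
Last habitat: Ironridge with 66 animals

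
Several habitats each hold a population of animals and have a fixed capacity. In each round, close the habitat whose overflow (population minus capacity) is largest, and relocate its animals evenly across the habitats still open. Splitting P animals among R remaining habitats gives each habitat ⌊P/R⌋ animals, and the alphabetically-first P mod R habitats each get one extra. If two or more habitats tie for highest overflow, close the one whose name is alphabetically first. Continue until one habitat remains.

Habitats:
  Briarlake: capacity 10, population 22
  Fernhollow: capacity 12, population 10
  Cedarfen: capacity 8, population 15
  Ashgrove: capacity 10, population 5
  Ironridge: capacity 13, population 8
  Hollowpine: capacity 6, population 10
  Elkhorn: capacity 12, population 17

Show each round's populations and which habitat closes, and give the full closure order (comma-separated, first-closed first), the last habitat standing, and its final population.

Closure order: Briarlake, Cedarfen, Elkhorn, Hollowpine, Fernhollow, Ashgrove
Last habitat: Ironridge with 87 animals

Round 1: Ashgrove=5 Briarlake=22 Cedarfen=15 Elkhorn=17 Fernhollow=10 Hollowpine=10 Ironridge=8 → close Briarlake (overflow 12)
  22÷6 = 3 each, +1 to first 4
Round 2: Ashgrove=9 Cedarfen=19 Elkhorn=21 Fernhollow=14 Hollowpine=13 Ironridge=11 → close Cedarfen (overflow 11)
  19÷5 = 3 each, +1 to first 4
Round 3: Ashgrove=13 Elkhorn=25 Fernhollow=18 Hollowpine=17 Ironridge=14 → close Elkhorn (overflow 13)
  25÷4 = 6 each, +1 to first 1
Round 4: Ashgrove=20 Fernhollow=24 Hollowpine=23 Ironridge=20 → close Hollowpine (overflow 17)
  23÷3 = 7 each, +1 to first 2
Round 5: Ashgrove=28 Fernhollow=32 Ironridge=27 → close Fernhollow (overflow 20)
  32÷2 = 16 each, +1 to first 0
Round 6: Ashgrove=44 Ironridge=43 → close Ashgrove (overflow 34)
  44÷1 = 44 each, +1 to first 0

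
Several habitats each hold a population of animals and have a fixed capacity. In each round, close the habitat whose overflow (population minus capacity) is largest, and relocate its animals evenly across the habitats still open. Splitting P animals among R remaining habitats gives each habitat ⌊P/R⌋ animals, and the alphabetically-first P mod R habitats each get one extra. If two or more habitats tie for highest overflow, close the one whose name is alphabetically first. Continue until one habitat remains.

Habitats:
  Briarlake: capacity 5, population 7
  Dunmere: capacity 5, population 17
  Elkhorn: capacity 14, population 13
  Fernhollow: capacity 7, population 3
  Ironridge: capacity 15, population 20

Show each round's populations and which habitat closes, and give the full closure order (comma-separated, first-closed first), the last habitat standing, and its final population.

Closure order: Dunmere, Ironridge, Briarlake, Elkhorn
Last habitat: Fernhollow with 60 animals

Round 1: Briarlake=7 Dunmere=17 Elkhorn=13 Fernhollow=3 Ironridge=20 → close Dunmere (overflow 12)
  17÷4 = 4 each, +1 to first 1
Round 2: Briarlake=12 Elkhorn=17 Fernhollow=7 Ironridge=24 → close Ironridge (overflow 9)
  24÷3 = 8 each, +1 to first 0
Round 3: Briarlake=20 Elkhorn=25 Fernhollow=15 → close Briarlake (overflow 15)
  20÷2 = 10 each, +1 to first 0
Round 4: Elkhorn=35 Fernhollow=25 → close Elkhorn (overflow 21)
  35÷1 = 35 each, +1 to first 0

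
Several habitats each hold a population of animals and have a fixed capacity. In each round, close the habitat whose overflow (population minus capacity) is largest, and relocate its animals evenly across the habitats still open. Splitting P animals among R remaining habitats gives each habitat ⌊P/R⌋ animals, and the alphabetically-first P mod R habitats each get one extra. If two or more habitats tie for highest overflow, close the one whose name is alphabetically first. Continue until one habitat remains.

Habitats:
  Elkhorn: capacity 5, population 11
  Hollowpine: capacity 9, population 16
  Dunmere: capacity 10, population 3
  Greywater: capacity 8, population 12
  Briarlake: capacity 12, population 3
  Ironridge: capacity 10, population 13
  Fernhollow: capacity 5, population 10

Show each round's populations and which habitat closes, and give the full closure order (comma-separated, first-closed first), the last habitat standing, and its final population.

Round 1: Briarlake=3 Dunmere=3 Elkhorn=11 Fernhollow=10 Greywater=12 Hollowpine=16 Ironridge=13 → close Hollowpine (overflow 7)
  16÷6 = 2 each, +1 to first 4
Round 2: Briarlake=6 Dunmere=6 Elkhorn=14 Fernhollow=13 Greywater=14 Ironridge=15 → close Elkhorn (overflow 9)
  14÷5 = 2 each, +1 to first 4
Round 3: Briarlake=9 Dunmere=9 Fernhollow=16 Greywater=17 Ironridge=17 → close Fernhollow (overflow 11)
  16÷4 = 4 each, +1 to first 0
Round 4: Briarlake=13 Dunmere=13 Greywater=21 Ironridge=21 → close Greywater (overflow 13)
  21÷3 = 7 each, +1 to first 0
Round 5: Briarlake=20 Dunmere=20 Ironridge=28 → close Ironridge (overflow 18)
  28÷2 = 14 each, +1 to first 0
Round 6: Briarlake=34 Dunmere=34 → close Dunmere (overflow 24)
  34÷1 = 34 each, +1 to first 0

Closure order: Hollowpine, Elkhorn, Fernhollow, Greywater, Ironridge, Dunmere
Last habitat: Briarlake with 68 animals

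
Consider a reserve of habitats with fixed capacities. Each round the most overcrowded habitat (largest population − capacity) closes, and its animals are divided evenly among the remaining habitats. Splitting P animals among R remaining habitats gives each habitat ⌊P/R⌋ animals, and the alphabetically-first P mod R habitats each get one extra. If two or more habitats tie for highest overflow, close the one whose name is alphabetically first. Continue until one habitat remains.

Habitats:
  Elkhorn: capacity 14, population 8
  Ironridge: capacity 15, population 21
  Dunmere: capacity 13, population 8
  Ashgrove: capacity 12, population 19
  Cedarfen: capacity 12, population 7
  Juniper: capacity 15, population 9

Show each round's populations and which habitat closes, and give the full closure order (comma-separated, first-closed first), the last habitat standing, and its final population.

Closure order: Ashgrove, Ironridge, Cedarfen, Dunmere, Elkhorn
Last habitat: Juniper with 72 animals

Round 1: Ashgrove=19 Cedarfen=7 Dunmere=8 Elkhorn=8 Ironridge=21 Juniper=9 → close Ashgrove (overflow 7)
  19÷5 = 3 each, +1 to first 4
Round 2: Cedarfen=11 Dunmere=12 Elkhorn=12 Ironridge=25 Juniper=12 → close Ironridge (overflow 10)
  25÷4 = 6 each, +1 to first 1
Round 3: Cedarfen=18 Dunmere=18 Elkhorn=18 Juniper=18 → close Cedarfen (overflow 6)
  18÷3 = 6 each, +1 to first 0
Round 4: Dunmere=24 Elkhorn=24 Juniper=24 → close Dunmere (overflow 11)
  24÷2 = 12 each, +1 to first 0
Round 5: Elkhorn=36 Juniper=36 → close Elkhorn (overflow 22)
  36÷1 = 36 each, +1 to first 0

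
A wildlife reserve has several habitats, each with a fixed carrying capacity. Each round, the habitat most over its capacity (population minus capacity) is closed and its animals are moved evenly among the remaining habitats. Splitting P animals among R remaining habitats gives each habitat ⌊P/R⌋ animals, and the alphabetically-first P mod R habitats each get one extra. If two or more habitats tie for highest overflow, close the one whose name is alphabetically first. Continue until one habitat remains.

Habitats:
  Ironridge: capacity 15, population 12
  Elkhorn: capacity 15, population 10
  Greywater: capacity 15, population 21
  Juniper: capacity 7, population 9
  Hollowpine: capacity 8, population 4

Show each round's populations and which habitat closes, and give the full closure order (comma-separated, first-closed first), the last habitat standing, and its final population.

Round 1: Elkhorn=10 Greywater=21 Hollowpine=4 Ironridge=12 Juniper=9 → close Greywater (overflow 6)
  21÷4 = 5 each, +1 to first 1
Round 2: Elkhorn=16 Hollowpine=9 Ironridge=17 Juniper=14 → close Juniper (overflow 7)
  14÷3 = 4 each, +1 to first 2
Round 3: Elkhorn=21 Hollowpine=14 Ironridge=21 → close Elkhorn (overflow 6)
  21÷2 = 10 each, +1 to first 1
Round 4: Hollowpine=25 Ironridge=31 → close Hollowpine (overflow 17)
  25÷1 = 25 each, +1 to first 0

Closure order: Greywater, Juniper, Elkhorn, Hollowpine
Last habitat: Ironridge with 56 animals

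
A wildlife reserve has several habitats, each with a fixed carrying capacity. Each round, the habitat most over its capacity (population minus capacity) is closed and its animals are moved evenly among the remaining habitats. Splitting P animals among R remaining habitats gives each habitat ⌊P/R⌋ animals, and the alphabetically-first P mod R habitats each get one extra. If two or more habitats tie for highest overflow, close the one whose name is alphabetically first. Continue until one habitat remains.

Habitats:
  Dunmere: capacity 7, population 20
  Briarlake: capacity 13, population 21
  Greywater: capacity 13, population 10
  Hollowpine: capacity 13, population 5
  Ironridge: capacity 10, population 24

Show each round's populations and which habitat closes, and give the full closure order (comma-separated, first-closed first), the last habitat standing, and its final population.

Closure order: Ironridge, Dunmere, Briarlake, Greywater
Last habitat: Hollowpine with 80 animals

Round 1: Briarlake=21 Dunmere=20 Greywater=10 Hollowpine=5 Ironridge=24 → close Ironridge (overflow 14)
  24÷4 = 6 each, +1 to first 0
Round 2: Briarlake=27 Dunmere=26 Greywater=16 Hollowpine=11 → close Dunmere (overflow 19)
  26÷3 = 8 each, +1 to first 2
Round 3: Briarlake=36 Greywater=25 Hollowpine=19 → close Briarlake (overflow 23)
  36÷2 = 18 each, +1 to first 0
Round 4: Greywater=43 Hollowpine=37 → close Greywater (overflow 30)
  43÷1 = 43 each, +1 to first 0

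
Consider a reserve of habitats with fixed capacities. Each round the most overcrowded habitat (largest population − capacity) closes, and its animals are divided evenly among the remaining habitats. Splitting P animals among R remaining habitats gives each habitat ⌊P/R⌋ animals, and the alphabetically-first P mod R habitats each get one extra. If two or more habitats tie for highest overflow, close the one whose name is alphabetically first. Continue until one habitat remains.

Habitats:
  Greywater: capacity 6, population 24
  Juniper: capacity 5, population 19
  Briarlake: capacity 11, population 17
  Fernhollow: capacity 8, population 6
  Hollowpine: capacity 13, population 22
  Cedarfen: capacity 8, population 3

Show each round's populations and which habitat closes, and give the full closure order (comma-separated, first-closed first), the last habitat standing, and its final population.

Closure order: Greywater, Juniper, Hollowpine, Briarlake, Fernhollow
Last habitat: Cedarfen with 91 animals

Round 1: Briarlake=17 Cedarfen=3 Fernhollow=6 Greywater=24 Hollowpine=22 Juniper=19 → close Greywater (overflow 18)
  24÷5 = 4 each, +1 to first 4
Round 2: Briarlake=22 Cedarfen=8 Fernhollow=11 Hollowpine=27 Juniper=23 → close Juniper (overflow 18)
  23÷4 = 5 each, +1 to first 3
Round 3: Briarlake=28 Cedarfen=14 Fernhollow=17 Hollowpine=32 → close Hollowpine (overflow 19)
  32÷3 = 10 each, +1 to first 2
Round 4: Briarlake=39 Cedarfen=25 Fernhollow=27 → close Briarlake (overflow 28)
  39÷2 = 19 each, +1 to first 1
Round 5: Cedarfen=45 Fernhollow=46 → close Fernhollow (overflow 38)
  46÷1 = 46 each, +1 to first 0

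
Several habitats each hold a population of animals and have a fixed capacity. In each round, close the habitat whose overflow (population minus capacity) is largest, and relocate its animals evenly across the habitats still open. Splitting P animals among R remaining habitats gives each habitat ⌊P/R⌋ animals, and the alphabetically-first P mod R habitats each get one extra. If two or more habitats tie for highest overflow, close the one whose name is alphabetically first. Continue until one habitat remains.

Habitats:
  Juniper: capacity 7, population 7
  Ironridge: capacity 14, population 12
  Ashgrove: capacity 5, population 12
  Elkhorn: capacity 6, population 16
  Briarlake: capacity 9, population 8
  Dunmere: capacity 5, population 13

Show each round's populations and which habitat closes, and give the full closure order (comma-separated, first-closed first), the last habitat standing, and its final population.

Round 1: Ashgrove=12 Briarlake=8 Dunmere=13 Elkhorn=16 Ironridge=12 Juniper=7 → close Elkhorn (overflow 10)
  16÷5 = 3 each, +1 to first 1
Round 2: Ashgrove=16 Briarlake=11 Dunmere=16 Ironridge=15 Juniper=10 → close Ashgrove (overflow 11)
  16÷4 = 4 each, +1 to first 0
Round 3: Briarlake=15 Dunmere=20 Ironridge=19 Juniper=14 → close Dunmere (overflow 15)
  20÷3 = 6 each, +1 to first 2
Round 4: Briarlake=22 Ironridge=26 Juniper=20 → close Briarlake (overflow 13)
  22÷2 = 11 each, +1 to first 0
Round 5: Ironridge=37 Juniper=31 → close Juniper (overflow 24)
  31÷1 = 31 each, +1 to first 0

Closure order: Elkhorn, Ashgrove, Dunmere, Briarlake, Juniper
Last habitat: Ironridge with 68 animals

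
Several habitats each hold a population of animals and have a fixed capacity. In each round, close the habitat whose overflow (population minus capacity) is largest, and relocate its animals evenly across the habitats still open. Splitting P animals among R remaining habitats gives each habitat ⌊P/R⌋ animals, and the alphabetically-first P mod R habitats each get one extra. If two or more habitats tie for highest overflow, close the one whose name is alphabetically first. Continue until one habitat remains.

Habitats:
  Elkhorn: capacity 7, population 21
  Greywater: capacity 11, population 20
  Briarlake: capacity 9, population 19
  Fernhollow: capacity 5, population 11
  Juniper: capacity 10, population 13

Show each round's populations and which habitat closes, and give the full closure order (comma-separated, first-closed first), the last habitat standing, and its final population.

Round 1: Briarlake=19 Elkhorn=21 Fernhollow=11 Greywater=20 Juniper=13 → close Elkhorn (overflow 14)
  21÷4 = 5 each, +1 to first 1
Round 2: Briarlake=25 Fernhollow=16 Greywater=25 Juniper=18 → close Briarlake (overflow 16)
  25÷3 = 8 each, +1 to first 1
Round 3: Fernhollow=25 Greywater=33 Juniper=26 → close Greywater (overflow 22)
  33÷2 = 16 each, +1 to first 1
Round 4: Fernhollow=42 Juniper=42 → close Fernhollow (overflow 37)
  42÷1 = 42 each, +1 to first 0

Closure order: Elkhorn, Briarlake, Greywater, Fernhollow
Last habitat: Juniper with 84 animals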